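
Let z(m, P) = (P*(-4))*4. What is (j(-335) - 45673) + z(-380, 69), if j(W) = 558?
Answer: -46219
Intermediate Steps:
z(m, P) = -16*P (z(m, P) = -4*P*4 = -16*P)
(j(-335) - 45673) + z(-380, 69) = (558 - 45673) - 16*69 = -45115 - 1104 = -46219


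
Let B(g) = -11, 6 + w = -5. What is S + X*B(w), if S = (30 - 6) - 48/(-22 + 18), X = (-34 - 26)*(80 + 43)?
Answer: 81216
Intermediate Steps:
w = -11 (w = -6 - 5 = -11)
X = -7380 (X = -60*123 = -7380)
S = 36 (S = 24 - 48/(-4) = 24 - 48*(-¼) = 24 + 12 = 36)
S + X*B(w) = 36 - 7380*(-11) = 36 + 81180 = 81216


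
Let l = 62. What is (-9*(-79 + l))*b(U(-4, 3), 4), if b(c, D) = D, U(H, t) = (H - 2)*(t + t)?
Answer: 612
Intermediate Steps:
U(H, t) = 2*t*(-2 + H) (U(H, t) = (-2 + H)*(2*t) = 2*t*(-2 + H))
(-9*(-79 + l))*b(U(-4, 3), 4) = -9*(-79 + 62)*4 = -9*(-17)*4 = 153*4 = 612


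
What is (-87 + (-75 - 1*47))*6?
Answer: -1254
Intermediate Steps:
(-87 + (-75 - 1*47))*6 = (-87 + (-75 - 47))*6 = (-87 - 122)*6 = -209*6 = -1254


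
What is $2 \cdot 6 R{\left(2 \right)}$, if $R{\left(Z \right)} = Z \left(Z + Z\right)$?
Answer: $96$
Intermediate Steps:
$R{\left(Z \right)} = 2 Z^{2}$ ($R{\left(Z \right)} = Z 2 Z = 2 Z^{2}$)
$2 \cdot 6 R{\left(2 \right)} = 2 \cdot 6 \cdot 2 \cdot 2^{2} = 12 \cdot 2 \cdot 4 = 12 \cdot 8 = 96$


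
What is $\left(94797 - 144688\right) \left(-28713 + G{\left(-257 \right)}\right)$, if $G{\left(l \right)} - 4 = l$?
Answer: $1445142706$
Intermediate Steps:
$G{\left(l \right)} = 4 + l$
$\left(94797 - 144688\right) \left(-28713 + G{\left(-257 \right)}\right) = \left(94797 - 144688\right) \left(-28713 + \left(4 - 257\right)\right) = - 49891 \left(-28713 - 253\right) = \left(-49891\right) \left(-28966\right) = 1445142706$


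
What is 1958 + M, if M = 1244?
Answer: 3202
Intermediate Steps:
1958 + M = 1958 + 1244 = 3202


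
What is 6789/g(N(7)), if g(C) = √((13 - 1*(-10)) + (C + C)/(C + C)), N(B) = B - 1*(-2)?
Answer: 2263*√6/4 ≈ 1385.8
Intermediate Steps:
N(B) = 2 + B (N(B) = B + 2 = 2 + B)
g(C) = 2*√6 (g(C) = √((13 + 10) + (2*C)/((2*C))) = √(23 + (2*C)*(1/(2*C))) = √(23 + 1) = √24 = 2*√6)
6789/g(N(7)) = 6789/((2*√6)) = 6789*(√6/12) = 2263*√6/4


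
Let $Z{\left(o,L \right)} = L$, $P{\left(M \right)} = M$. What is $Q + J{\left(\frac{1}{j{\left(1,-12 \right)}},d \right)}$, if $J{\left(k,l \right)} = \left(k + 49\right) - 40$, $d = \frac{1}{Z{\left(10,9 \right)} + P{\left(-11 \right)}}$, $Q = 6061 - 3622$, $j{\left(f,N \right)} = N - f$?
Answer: $\frac{31823}{13} \approx 2447.9$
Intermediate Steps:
$Q = 2439$ ($Q = 6061 - 3622 = 2439$)
$d = - \frac{1}{2}$ ($d = \frac{1}{9 - 11} = \frac{1}{-2} = - \frac{1}{2} \approx -0.5$)
$J{\left(k,l \right)} = 9 + k$ ($J{\left(k,l \right)} = \left(49 + k\right) - 40 = 9 + k$)
$Q + J{\left(\frac{1}{j{\left(1,-12 \right)}},d \right)} = 2439 + \left(9 + \frac{1}{-12 - 1}\right) = 2439 + \left(9 + \frac{1}{-13}\right) = 2439 + \left(9 - \frac{1}{13}\right) = 2439 + \frac{116}{13} = \frac{31823}{13}$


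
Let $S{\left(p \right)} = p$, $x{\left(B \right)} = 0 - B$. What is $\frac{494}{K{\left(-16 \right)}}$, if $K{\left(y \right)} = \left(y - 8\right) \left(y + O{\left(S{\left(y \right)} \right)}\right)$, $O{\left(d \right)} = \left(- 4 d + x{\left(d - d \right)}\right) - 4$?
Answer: $- \frac{247}{528} \approx -0.4678$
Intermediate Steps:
$x{\left(B \right)} = - B$
$O{\left(d \right)} = -4 - 4 d$ ($O{\left(d \right)} = \left(- 4 d - \left(d - d\right)\right) - 4 = \left(- 4 d - 0\right) - 4 = \left(- 4 d + 0\right) - 4 = - 4 d - 4 = -4 - 4 d$)
$K{\left(y \right)} = \left(-8 + y\right) \left(-4 - 3 y\right)$ ($K{\left(y \right)} = \left(y - 8\right) \left(y - \left(4 + 4 y\right)\right) = \left(y - 8\right) \left(-4 - 3 y\right) = \left(-8 + y\right) \left(-4 - 3 y\right)$)
$\frac{494}{K{\left(-16 \right)}} = \frac{494}{32 - 3 \left(-16\right)^{2} + 20 \left(-16\right)} = \frac{494}{32 - 768 - 320} = \frac{494}{-1056} = 494 \left(- \frac{1}{1056}\right) = - \frac{247}{528}$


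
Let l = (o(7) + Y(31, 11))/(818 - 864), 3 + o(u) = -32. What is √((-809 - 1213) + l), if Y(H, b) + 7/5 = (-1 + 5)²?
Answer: 3*I*√2970565/115 ≈ 44.962*I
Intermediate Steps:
o(u) = -35 (o(u) = -3 - 32 = -35)
Y(H, b) = 73/5 (Y(H, b) = -7/5 + (-1 + 5)² = -7/5 + 4² = -7/5 + 16 = 73/5)
l = 51/115 (l = (-35 + 73/5)/(818 - 864) = -102/5/(-46) = -102/5*(-1/46) = 51/115 ≈ 0.44348)
√((-809 - 1213) + l) = √((-809 - 1213) + 51/115) = √(-2022 + 51/115) = √(-232479/115) = 3*I*√2970565/115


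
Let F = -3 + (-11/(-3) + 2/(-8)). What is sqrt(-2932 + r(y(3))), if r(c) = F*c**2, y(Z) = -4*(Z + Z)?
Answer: 2*I*sqrt(673) ≈ 51.884*I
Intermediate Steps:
y(Z) = -8*Z
F = 5/12 (F = -3 + (-11*(-1/3) + 2*(-1/8)) = -3 + (11/3 - 1/4) = -3 + 41/12 = 5/12 ≈ 0.41667)
r(c) = 5*c**2/12
sqrt(-2932 + r(y(3))) = sqrt(-2932 + 5*(-8*3)**2/12) = sqrt(-2932 + (5/12)*(-24)**2) = sqrt(-2932 + (5/12)*576) = sqrt(-2932 + 240) = sqrt(-2692) = 2*I*sqrt(673)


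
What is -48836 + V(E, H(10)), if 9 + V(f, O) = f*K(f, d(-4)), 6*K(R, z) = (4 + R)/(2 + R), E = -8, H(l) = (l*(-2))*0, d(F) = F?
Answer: -439613/9 ≈ -48846.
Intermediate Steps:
H(l) = 0 (H(l) = -2*l*0 = 0)
K(R, z) = (4 + R)/(6*(2 + R)) (K(R, z) = ((4 + R)/(2 + R))/6 = (4 + R)/(6*(2 + R)))
V(f, O) = -9 + f*(4 + f)/(6*(2 + f)) (V(f, O) = -9 + f*((4 + f)/(6*(2 + f))) = -9 + f*(4 + f)/(6*(2 + f)))
-48836 + V(E, H(10)) = -48836 + (-108 + (-8)² - 50*(-8))/(6*(2 - 8)) = -48836 + (⅙)*(-108 + 64 + 400)/(-6) = -48836 + (⅙)*(-⅙)*356 = -48836 - 89/9 = -439613/9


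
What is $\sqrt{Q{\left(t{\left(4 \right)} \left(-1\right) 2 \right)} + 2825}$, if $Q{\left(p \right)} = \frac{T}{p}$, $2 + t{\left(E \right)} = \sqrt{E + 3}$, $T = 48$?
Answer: $\frac{\sqrt{-5674 + 2825 \sqrt{7}}}{\sqrt{-2 + \sqrt{7}}} \approx 52.8$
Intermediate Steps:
$t{\left(E \right)} = -2 + \sqrt{3 + E}$ ($t{\left(E \right)} = -2 + \sqrt{E + 3} = -2 + \sqrt{3 + E}$)
$Q{\left(p \right)} = \frac{48}{p}$
$\sqrt{Q{\left(t{\left(4 \right)} \left(-1\right) 2 \right)} + 2825} = \sqrt{\frac{48}{\left(-2 + \sqrt{3 + 4}\right) \left(-1\right) 2} + 2825} = \sqrt{\frac{48}{\left(-2 + \sqrt{7}\right) \left(-1\right) 2} + 2825} = \sqrt{\frac{48}{\left(2 - \sqrt{7}\right) 2} + 2825} = \sqrt{\frac{48}{4 - 2 \sqrt{7}} + 2825} = \sqrt{2825 + \frac{48}{4 - 2 \sqrt{7}}}$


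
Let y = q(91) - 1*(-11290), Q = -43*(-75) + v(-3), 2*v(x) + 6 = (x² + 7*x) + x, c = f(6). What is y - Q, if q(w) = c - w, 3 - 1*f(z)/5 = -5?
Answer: 16049/2 ≈ 8024.5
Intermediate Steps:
f(z) = 40 (f(z) = 15 - 5*(-5) = 15 + 25 = 40)
c = 40
v(x) = -3 + x²/2 + 4*x (v(x) = -3 + ((x² + 7*x) + x)/2 = -3 + (x² + 8*x)/2 = -3 + (x²/2 + 4*x) = -3 + x²/2 + 4*x)
q(w) = 40 - w
Q = 6429/2 (Q = -43*(-75) + (-3 + (½)*(-3)² + 4*(-3)) = 3225 + (-3 + (½)*9 - 12) = 3225 + (-3 + 9/2 - 12) = 3225 - 21/2 = 6429/2 ≈ 3214.5)
y = 11239 (y = (40 - 1*91) - 1*(-11290) = (40 - 91) + 11290 = -51 + 11290 = 11239)
y - Q = 11239 - 1*6429/2 = 11239 - 6429/2 = 16049/2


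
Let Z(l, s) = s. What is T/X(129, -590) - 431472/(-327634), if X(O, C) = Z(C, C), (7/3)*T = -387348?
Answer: 95626775814/338282105 ≈ 282.68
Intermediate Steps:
T = -1162044/7 (T = (3/7)*(-387348) = -1162044/7 ≈ -1.6601e+5)
X(O, C) = C
T/X(129, -590) - 431472/(-327634) = -1162044/7/(-590) - 431472/(-327634) = -1162044/7*(-1/590) - 431472*(-1/327634) = 581022/2065 + 215736/163817 = 95626775814/338282105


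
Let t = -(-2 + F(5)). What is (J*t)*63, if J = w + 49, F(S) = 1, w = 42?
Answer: 5733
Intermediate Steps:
J = 91 (J = 42 + 49 = 91)
t = 1 (t = -(-2 + 1) = -1*(-1) = 1)
(J*t)*63 = (91*1)*63 = 91*63 = 5733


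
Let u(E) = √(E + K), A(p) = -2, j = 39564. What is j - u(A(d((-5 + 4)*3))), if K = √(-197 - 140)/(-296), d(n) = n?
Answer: 39564 - √(-43808 - 74*I*√337)/148 ≈ 39564.0 + 1.4144*I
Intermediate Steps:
K = -I*√337/296 (K = √(-337)*(-1/296) = (I*√337)*(-1/296) = -I*√337/296 ≈ -0.062019*I)
u(E) = √(E - I*√337/296)
j - u(A(d((-5 + 4)*3))) = 39564 - √(21904*(-2) - 74*I*√337)/148 = 39564 - √(-43808 - 74*I*√337)/148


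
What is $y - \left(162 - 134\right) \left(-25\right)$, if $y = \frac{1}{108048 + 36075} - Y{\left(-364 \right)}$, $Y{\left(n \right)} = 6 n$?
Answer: $\frac{415650733}{144123} \approx 2884.0$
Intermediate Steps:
$y = \frac{314764633}{144123}$ ($y = \frac{1}{108048 + 36075} - 6 \left(-364\right) = \frac{1}{144123} - -2184 = \frac{1}{144123} + 2184 = \frac{314764633}{144123} \approx 2184.0$)
$y - \left(162 - 134\right) \left(-25\right) = \frac{314764633}{144123} - \left(162 - 134\right) \left(-25\right) = \frac{314764633}{144123} - 28 \left(-25\right) = \frac{314764633}{144123} - -700 = \frac{314764633}{144123} + 700 = \frac{415650733}{144123}$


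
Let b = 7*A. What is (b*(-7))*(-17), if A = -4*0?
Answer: 0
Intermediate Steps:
A = 0
b = 0 (b = 7*0 = 0)
(b*(-7))*(-17) = (0*(-7))*(-17) = 0*(-17) = 0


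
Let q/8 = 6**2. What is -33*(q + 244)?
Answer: -17556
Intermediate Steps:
q = 288 (q = 8*6**2 = 8*36 = 288)
-33*(q + 244) = -33*(288 + 244) = -33*532 = -17556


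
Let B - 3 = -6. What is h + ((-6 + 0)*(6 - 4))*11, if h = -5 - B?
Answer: -134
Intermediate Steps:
B = -3 (B = 3 - 6 = -3)
h = -2 (h = -5 - 1*(-3) = -5 + 3 = -2)
h + ((-6 + 0)*(6 - 4))*11 = -2 + ((-6 + 0)*(6 - 4))*11 = -2 - 6*2*11 = -2 - 12*11 = -2 - 132 = -134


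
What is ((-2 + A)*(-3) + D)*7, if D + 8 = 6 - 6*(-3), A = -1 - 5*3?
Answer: 490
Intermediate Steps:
A = -16 (A = -1 - 15 = -16)
D = 16 (D = -8 + (6 - 6*(-3)) = -8 + (6 + 18) = -8 + 24 = 16)
((-2 + A)*(-3) + D)*7 = ((-2 - 16)*(-3) + 16)*7 = (-18*(-3) + 16)*7 = (54 + 16)*7 = 70*7 = 490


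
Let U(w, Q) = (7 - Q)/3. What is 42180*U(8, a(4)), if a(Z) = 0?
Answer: 98420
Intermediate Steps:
U(w, Q) = 7/3 - Q/3 (U(w, Q) = (7 - Q)*(1/3) = 7/3 - Q/3)
42180*U(8, a(4)) = 42180*(7/3 - 1/3*0) = 42180*(7/3 + 0) = 42180*(7/3) = 98420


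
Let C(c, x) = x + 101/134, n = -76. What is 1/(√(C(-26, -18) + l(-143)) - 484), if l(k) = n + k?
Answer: -64856/31421961 - I*√4242038/31421961 ≈ -0.002064 - 6.5547e-5*I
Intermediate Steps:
l(k) = -76 + k
C(c, x) = 101/134 + x (C(c, x) = x + 101*(1/134) = x + 101/134 = 101/134 + x)
1/(√(C(-26, -18) + l(-143)) - 484) = 1/(√((101/134 - 18) + (-76 - 143)) - 484) = 1/(√(-2311/134 - 219) - 484) = 1/(√(-31657/134) - 484) = 1/(I*√4242038/134 - 484) = 1/(-484 + I*√4242038/134)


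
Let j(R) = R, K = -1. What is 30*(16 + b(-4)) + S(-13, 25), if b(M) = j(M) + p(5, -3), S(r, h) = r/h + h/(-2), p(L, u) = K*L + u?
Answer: 5349/50 ≈ 106.98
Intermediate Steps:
p(L, u) = u - L (p(L, u) = -L + u = u - L)
S(r, h) = -h/2 + r/h (S(r, h) = r/h + h*(-½) = r/h - h/2 = -h/2 + r/h)
b(M) = -8 + M (b(M) = M + (-3 - 1*5) = M + (-3 - 5) = M - 8 = -8 + M)
30*(16 + b(-4)) + S(-13, 25) = 30*(16 + (-8 - 4)) + (-½*25 - 13/25) = 30*(16 - 12) + (-25/2 - 13*1/25) = 30*4 + (-25/2 - 13/25) = 120 - 651/50 = 5349/50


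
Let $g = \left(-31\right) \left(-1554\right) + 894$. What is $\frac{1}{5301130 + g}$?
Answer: $\frac{1}{5350198} \approx 1.8691 \cdot 10^{-7}$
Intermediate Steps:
$g = 49068$ ($g = 48174 + 894 = 49068$)
$\frac{1}{5301130 + g} = \frac{1}{5301130 + 49068} = \frac{1}{5350198}$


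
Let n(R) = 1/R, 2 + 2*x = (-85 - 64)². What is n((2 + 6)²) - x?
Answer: -710367/64 ≈ -11099.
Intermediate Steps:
x = 22199/2 (x = -1 + (-85 - 64)²/2 = -1 + (½)*(-149)² = -1 + (½)*22201 = -1 + 22201/2 = 22199/2 ≈ 11100.)
n((2 + 6)²) - x = 1/((2 + 6)²) - 1*22199/2 = 1/(8²) - 22199/2 = 1/64 - 22199/2 = -710367/64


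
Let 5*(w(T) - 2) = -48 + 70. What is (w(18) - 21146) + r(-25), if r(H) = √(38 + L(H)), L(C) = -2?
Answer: -105668/5 ≈ -21134.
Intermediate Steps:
w(T) = 32/5 (w(T) = 2 + (-48 + 70)/5 = 2 + (⅕)*22 = 2 + 22/5 = 32/5)
r(H) = 6 (r(H) = √(38 - 2) = √36 = 6)
(w(18) - 21146) + r(-25) = (32/5 - 21146) + 6 = -105698/5 + 6 = -105668/5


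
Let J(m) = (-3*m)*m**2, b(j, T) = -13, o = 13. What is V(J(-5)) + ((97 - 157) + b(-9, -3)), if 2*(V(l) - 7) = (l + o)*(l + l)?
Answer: 145434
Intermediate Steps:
J(m) = -3*m**3
V(l) = 7 + l*(13 + l) (V(l) = 7 + ((l + 13)*(l + l))/2 = 7 + ((13 + l)*(2*l))/2 = 7 + (2*l*(13 + l))/2 = 7 + l*(13 + l))
V(J(-5)) + ((97 - 157) + b(-9, -3)) = (7 + (-3*(-5)**3)**2 + 13*(-3*(-5)**3)) + ((97 - 157) - 13) = (7 + (-3*(-125))**2 + 13*(-3*(-125))) + (-60 - 13) = (7 + 375**2 + 13*375) - 73 = (7 + 140625 + 4875) - 73 = 145507 - 73 = 145434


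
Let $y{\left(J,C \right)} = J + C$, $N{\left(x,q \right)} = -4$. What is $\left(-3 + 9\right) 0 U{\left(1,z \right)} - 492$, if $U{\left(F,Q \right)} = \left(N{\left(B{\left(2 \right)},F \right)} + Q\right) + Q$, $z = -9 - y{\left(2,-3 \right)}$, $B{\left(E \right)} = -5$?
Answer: $-492$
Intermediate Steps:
$y{\left(J,C \right)} = C + J$
$z = -8$ ($z = -9 - \left(-3 + 2\right) = -9 - -1 = -9 + 1 = -8$)
$U{\left(F,Q \right)} = -4 + 2 Q$ ($U{\left(F,Q \right)} = \left(-4 + Q\right) + Q = -4 + 2 Q$)
$\left(-3 + 9\right) 0 U{\left(1,z \right)} - 492 = \left(-3 + 9\right) 0 \left(-4 + 2 \left(-8\right)\right) - 492 = 6 \cdot 0 \left(-4 - 16\right) - 492 = 0 \left(-20\right) - 492 = 0 - 492 = -492$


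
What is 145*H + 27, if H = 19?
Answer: 2782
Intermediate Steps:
145*H + 27 = 145*19 + 27 = 2755 + 27 = 2782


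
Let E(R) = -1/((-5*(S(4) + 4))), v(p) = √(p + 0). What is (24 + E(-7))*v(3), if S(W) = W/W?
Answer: 601*√3/25 ≈ 41.638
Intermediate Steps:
S(W) = 1
v(p) = √p
E(R) = 1/25 (E(R) = -1/((-5*(1 + 4))) = -1/((-5*5)) = -1/(-25) = -1*(-1/25) = 1/25)
(24 + E(-7))*v(3) = (24 + 1/25)*√3 = 601*√3/25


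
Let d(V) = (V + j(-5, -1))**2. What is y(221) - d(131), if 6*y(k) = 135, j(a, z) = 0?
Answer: -34277/2 ≈ -17139.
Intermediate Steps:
d(V) = V**2 (d(V) = (V + 0)**2 = V**2)
y(k) = 45/2 (y(k) = (1/6)*135 = 45/2)
y(221) - d(131) = 45/2 - 1*131**2 = 45/2 - 1*17161 = 45/2 - 17161 = -34277/2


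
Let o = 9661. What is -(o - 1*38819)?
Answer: 29158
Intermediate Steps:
-(o - 1*38819) = -(9661 - 1*38819) = -(9661 - 38819) = -1*(-29158) = 29158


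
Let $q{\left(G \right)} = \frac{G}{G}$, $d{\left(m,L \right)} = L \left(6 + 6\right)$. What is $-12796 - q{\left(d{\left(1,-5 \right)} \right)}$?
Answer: $-12797$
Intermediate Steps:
$d{\left(m,L \right)} = 12 L$ ($d{\left(m,L \right)} = L 12 = 12 L$)
$q{\left(G \right)} = 1$
$-12796 - q{\left(d{\left(1,-5 \right)} \right)} = -12796 - 1 = -12797$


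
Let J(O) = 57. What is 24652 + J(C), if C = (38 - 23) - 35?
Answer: 24709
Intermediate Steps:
C = -20 (C = 15 - 35 = -20)
24652 + J(C) = 24652 + 57 = 24709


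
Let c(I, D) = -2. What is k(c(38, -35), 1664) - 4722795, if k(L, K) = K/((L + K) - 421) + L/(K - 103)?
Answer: -9149000601773/1937201 ≈ -4.7228e+6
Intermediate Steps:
k(L, K) = K/(-421 + K + L) + L/(-103 + K) (k(L, K) = K/((K + L) - 421) + L/(-103 + K) = K/(-421 + K + L) + L/(-103 + K))
k(c(38, -35), 1664) - 4722795 = (1664**2 + (-2)**2 - 421*(-2) - 103*1664 + 1664*(-2))/(43363 + 1664**2 - 524*1664 - 103*(-2) + 1664*(-2)) - 4722795 = (2768896 + 4 + 842 - 171392 - 3328)/(43363 + 2768896 - 871936 + 206 - 3328) - 4722795 = 2595022/1937201 - 4722795 = -9149000601773/1937201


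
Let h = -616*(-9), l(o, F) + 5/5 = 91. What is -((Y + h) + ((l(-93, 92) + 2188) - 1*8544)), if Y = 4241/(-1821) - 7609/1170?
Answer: 519029833/710190 ≈ 730.83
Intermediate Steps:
l(o, F) = 90 (l(o, F) = -1 + 91 = 90)
h = 5544
Y = -6272653/710190 (Y = 4241*(-1/1821) - 7609*1/1170 = -4241/1821 - 7609/1170 = -6272653/710190 ≈ -8.8324)
-((Y + h) + ((l(-93, 92) + 2188) - 1*8544)) = -((-6272653/710190 + 5544) + ((90 + 2188) - 1*8544)) = -(3931020707/710190 + (2278 - 8544)) = -(3931020707/710190 - 6266) = -1*(-519029833/710190) = 519029833/710190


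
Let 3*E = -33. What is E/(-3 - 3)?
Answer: 11/6 ≈ 1.8333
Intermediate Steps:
E = -11 (E = (1/3)*(-33) = -11)
E/(-3 - 3) = -11/(-3 - 3) = -11/(-6) = -11*(-1/6) = 11/6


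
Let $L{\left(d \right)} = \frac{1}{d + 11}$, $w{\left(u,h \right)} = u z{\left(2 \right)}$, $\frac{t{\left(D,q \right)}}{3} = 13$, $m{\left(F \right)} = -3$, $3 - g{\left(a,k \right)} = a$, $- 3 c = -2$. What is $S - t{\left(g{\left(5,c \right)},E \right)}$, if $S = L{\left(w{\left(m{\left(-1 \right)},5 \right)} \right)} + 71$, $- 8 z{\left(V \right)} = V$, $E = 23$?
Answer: $\frac{1508}{47} \approx 32.085$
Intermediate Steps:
$c = \frac{2}{3}$ ($c = \left(- \frac{1}{3}\right) \left(-2\right) = \frac{2}{3} \approx 0.66667$)
$g{\left(a,k \right)} = 3 - a$
$z{\left(V \right)} = - \frac{V}{8}$
$t{\left(D,q \right)} = 39$ ($t{\left(D,q \right)} = 3 \cdot 13 = 39$)
$w{\left(u,h \right)} = - \frac{u}{4}$ ($w{\left(u,h \right)} = u \left(\left(- \frac{1}{8}\right) 2\right) = u \left(- \frac{1}{4}\right) = - \frac{u}{4}$)
$L{\left(d \right)} = \frac{1}{11 + d}$
$S = \frac{3341}{47}$ ($S = \frac{1}{11 - - \frac{3}{4}} + 71 = \frac{1}{11 + \frac{3}{4}} + 71 = \frac{1}{\frac{47}{4}} + 71 = \frac{4}{47} + 71 = \frac{3341}{47} \approx 71.085$)
$S - t{\left(g{\left(5,c \right)},E \right)} = \frac{3341}{47} - 39 = \frac{1508}{47}$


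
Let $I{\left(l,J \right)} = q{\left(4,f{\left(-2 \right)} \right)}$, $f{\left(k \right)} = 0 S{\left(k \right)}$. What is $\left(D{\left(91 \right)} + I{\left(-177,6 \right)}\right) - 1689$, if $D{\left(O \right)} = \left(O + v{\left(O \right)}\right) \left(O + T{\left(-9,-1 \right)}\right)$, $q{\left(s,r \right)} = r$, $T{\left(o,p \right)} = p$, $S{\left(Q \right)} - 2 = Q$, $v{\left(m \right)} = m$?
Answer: $14691$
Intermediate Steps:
$S{\left(Q \right)} = 2 + Q$
$f{\left(k \right)} = 0$ ($f{\left(k \right)} = 0 \left(2 + k\right) = 0$)
$I{\left(l,J \right)} = 0$
$D{\left(O \right)} = 2 O \left(-1 + O\right)$ ($D{\left(O \right)} = \left(O + O\right) \left(O - 1\right) = 2 O \left(-1 + O\right)$)
$\left(D{\left(91 \right)} + I{\left(-177,6 \right)}\right) - 1689 = \left(2 \cdot 91 \left(-1 + 91\right) + 0\right) - 1689 = \left(2 \cdot 91 \cdot 90 + 0\right) - 1689 = \left(16380 + 0\right) - 1689 = 16380 - 1689 = 14691$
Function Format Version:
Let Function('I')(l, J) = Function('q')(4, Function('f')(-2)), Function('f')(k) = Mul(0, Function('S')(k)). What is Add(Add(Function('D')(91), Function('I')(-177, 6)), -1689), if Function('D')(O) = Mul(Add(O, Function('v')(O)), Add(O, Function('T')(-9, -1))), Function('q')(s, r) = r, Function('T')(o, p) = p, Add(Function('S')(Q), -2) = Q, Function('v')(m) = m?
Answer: 14691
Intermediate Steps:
Function('S')(Q) = Add(2, Q)
Function('f')(k) = 0 (Function('f')(k) = Mul(0, Add(2, k)) = 0)
Function('I')(l, J) = 0
Function('D')(O) = Mul(2, O, Add(-1, O)) (Function('D')(O) = Mul(Add(O, O), Add(O, -1)) = Mul(Mul(2, O), Add(-1, O)) = Mul(2, O, Add(-1, O)))
Add(Add(Function('D')(91), Function('I')(-177, 6)), -1689) = Add(Add(Mul(2, 91, Add(-1, 91)), 0), -1689) = Add(Add(Mul(2, 91, 90), 0), -1689) = Add(Add(16380, 0), -1689) = Add(16380, -1689) = 14691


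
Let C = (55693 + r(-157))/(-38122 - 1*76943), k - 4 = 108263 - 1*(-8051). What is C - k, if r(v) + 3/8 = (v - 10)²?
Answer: -107073714013/920520 ≈ -1.1632e+5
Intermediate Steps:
r(v) = -3/8 + (-10 + v)² (r(v) = -3/8 + (v - 10)² = -3/8 + (-10 + v)²)
k = 116318 (k = 4 + (108263 - 1*(-8051)) = 4 + (108263 + 8051) = 4 + 116314 = 116318)
C = -668653/920520 (C = (55693 + (-3/8 + (-10 - 157)²))/(-38122 - 1*76943) = (55693 + (-3/8 + (-167)²))/(-38122 - 76943) = (55693 + (-3/8 + 27889))/(-115065) = (55693 + 223109/8)*(-1/115065) = (668653/8)*(-1/115065) = -668653/920520 ≈ -0.72639)
C - k = -668653/920520 - 1*116318 = -668653/920520 - 116318 = -107073714013/920520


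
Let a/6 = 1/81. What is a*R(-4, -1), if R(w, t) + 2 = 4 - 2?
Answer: 0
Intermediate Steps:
R(w, t) = 0 (R(w, t) = -2 + (4 - 2) = -2 + 2 = 0)
a = 2/27 (a = 6/81 = 6*(1/81) = 2/27 ≈ 0.074074)
a*R(-4, -1) = (2/27)*0 = 0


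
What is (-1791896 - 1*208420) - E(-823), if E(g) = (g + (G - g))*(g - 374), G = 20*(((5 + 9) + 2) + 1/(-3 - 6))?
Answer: -1619936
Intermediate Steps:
G = 2860/9 (G = 20*((14 + 2) + 1/(-9)) = 20*(16 - 1/9) = 20*(143/9) = 2860/9 ≈ 317.78)
E(g) = -1069640/9 + 2860*g/9 (E(g) = (g + (2860/9 - g))*(g - 374) = 2860*(-374 + g)/9 = -1069640/9 + 2860*g/9)
(-1791896 - 1*208420) - E(-823) = (-1791896 - 1*208420) - (-1069640/9 + (2860/9)*(-823)) = (-1791896 - 208420) - (-1069640/9 - 2353780/9) = -2000316 - 1*(-380380) = -2000316 + 380380 = -1619936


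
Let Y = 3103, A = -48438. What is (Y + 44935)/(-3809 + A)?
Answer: -48038/52247 ≈ -0.91944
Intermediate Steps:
(Y + 44935)/(-3809 + A) = (3103 + 44935)/(-3809 - 48438) = 48038/(-52247) = 48038*(-1/52247) = -48038/52247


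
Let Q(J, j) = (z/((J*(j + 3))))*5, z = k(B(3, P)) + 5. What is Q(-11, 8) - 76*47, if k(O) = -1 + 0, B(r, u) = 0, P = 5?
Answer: -432232/121 ≈ -3572.2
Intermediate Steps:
k(O) = -1
z = 4 (z = -1 + 5 = 4)
Q(J, j) = 20/(J*(3 + j)) (Q(J, j) = (4/((J*(j + 3))))*5 = (4/((J*(3 + j))))*5 = (4*(1/(J*(3 + j))))*5 = (4/(J*(3 + j)))*5 = 20/(J*(3 + j)))
Q(-11, 8) - 76*47 = 20/(-11*(3 + 8)) - 76*47 = 20*(-1/11)/11 - 3572 = 20*(-1/11)*(1/11) - 3572 = -20/121 - 3572 = -432232/121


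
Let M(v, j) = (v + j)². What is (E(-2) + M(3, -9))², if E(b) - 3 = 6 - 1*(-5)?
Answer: 2500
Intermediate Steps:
M(v, j) = (j + v)²
E(b) = 14 (E(b) = 3 + (6 - 1*(-5)) = 3 + (6 + 5) = 3 + 11 = 14)
(E(-2) + M(3, -9))² = (14 + (-9 + 3)²)² = (14 + (-6)²)² = (14 + 36)² = 50² = 2500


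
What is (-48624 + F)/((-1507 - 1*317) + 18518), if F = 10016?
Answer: -19304/8347 ≈ -2.3127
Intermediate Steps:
(-48624 + F)/((-1507 - 1*317) + 18518) = (-48624 + 10016)/((-1507 - 1*317) + 18518) = -38608/((-1507 - 317) + 18518) = -38608/(-1824 + 18518) = -38608/16694 = -38608*1/16694 = -19304/8347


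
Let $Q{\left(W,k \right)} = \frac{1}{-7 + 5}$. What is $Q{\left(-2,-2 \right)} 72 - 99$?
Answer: $-135$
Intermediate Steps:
$Q{\left(W,k \right)} = - \frac{1}{2}$ ($Q{\left(W,k \right)} = \frac{1}{-2} = - \frac{1}{2}$)
$Q{\left(-2,-2 \right)} 72 - 99 = \left(- \frac{1}{2}\right) 72 - 99 = -36 - 99 = -135$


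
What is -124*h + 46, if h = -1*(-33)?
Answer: -4046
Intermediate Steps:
h = 33
-124*h + 46 = -124*33 + 46 = -4092 + 46 = -4046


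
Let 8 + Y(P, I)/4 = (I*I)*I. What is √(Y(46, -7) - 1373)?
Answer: I*√2777 ≈ 52.697*I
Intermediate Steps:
Y(P, I) = -32 + 4*I³ (Y(P, I) = -32 + 4*((I*I)*I) = -32 + 4*(I²*I) = -32 + 4*I³)
√(Y(46, -7) - 1373) = √((-32 + 4*(-7)³) - 1373) = √((-32 + 4*(-343)) - 1373) = √((-32 - 1372) - 1373) = √(-1404 - 1373) = √(-2777) = I*√2777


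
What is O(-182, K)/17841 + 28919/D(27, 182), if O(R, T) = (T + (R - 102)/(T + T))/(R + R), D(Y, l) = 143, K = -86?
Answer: 18824135461/93082444 ≈ 202.23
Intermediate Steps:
O(R, T) = (T + (-102 + R)/(2*T))/(2*R) (O(R, T) = (T + (-102 + R)/((2*T)))/((2*R)) = (T + (-102 + R)*(1/(2*T)))*(1/(2*R)) = (T + (-102 + R)/(2*T))*(1/(2*R)) = (T + (-102 + R)/(2*T))/(2*R))
O(-182, K)/17841 + 28919/D(27, 182) = ((¼)*(-102 - 182 + 2*(-86)²)/(-182*(-86)))/17841 + 28919/143 = ((¼)*(-1/182)*(-1/86)*(-102 - 182 + 2*7396))*(1/17841) + 28919*(1/143) = ((¼)*(-1/182)*(-1/86)*(-102 - 182 + 14792))*(1/17841) + 2629/13 = ((¼)*(-1/182)*(-1/86)*14508)*(1/17841) + 2629/13 = (279/1204)*(1/17841) + 2629/13 = 93/7160188 + 2629/13 = 18824135461/93082444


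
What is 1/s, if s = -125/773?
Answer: -773/125 ≈ -6.1840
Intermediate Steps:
s = -125/773 (s = -125*1/773 = -125/773 ≈ -0.16171)
1/s = 1/(-125/773) = -773/125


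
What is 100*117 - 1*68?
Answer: 11632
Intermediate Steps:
100*117 - 1*68 = 11700 - 68 = 11632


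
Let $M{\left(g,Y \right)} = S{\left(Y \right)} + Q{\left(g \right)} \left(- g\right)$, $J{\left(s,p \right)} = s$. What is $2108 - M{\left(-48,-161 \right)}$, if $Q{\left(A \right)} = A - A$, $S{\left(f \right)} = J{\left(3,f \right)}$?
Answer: $2105$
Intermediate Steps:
$S{\left(f \right)} = 3$
$Q{\left(A \right)} = 0$
$M{\left(g,Y \right)} = 3$ ($M{\left(g,Y \right)} = 3 + 0 \left(- g\right) = 3 + 0 = 3$)
$2108 - M{\left(-48,-161 \right)} = 2108 - 3 = 2105$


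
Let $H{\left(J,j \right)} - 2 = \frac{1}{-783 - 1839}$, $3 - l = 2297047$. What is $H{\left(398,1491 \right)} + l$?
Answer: $- \frac{6022844125}{2622} \approx -2.297 \cdot 10^{6}$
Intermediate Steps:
$l = -2297044$ ($l = 3 - 2297047 = -2297044$)
$H{\left(J,j \right)} = \frac{5243}{2622}$ ($H{\left(J,j \right)} = 2 + \frac{1}{-783 - 1839} = 2 + \frac{1}{-2622} = 2 - \frac{1}{2622} = \frac{5243}{2622}$)
$H{\left(398,1491 \right)} + l = \frac{5243}{2622} - 2297044 = - \frac{6022844125}{2622}$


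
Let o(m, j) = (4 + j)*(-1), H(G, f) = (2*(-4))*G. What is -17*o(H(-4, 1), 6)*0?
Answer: 0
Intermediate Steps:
H(G, f) = -8*G
o(m, j) = -4 - j
-17*o(H(-4, 1), 6)*0 = -17*(-4 - 1*6)*0 = -17*(-4 - 6)*0 = -17*(-10)*0 = 170*0 = 0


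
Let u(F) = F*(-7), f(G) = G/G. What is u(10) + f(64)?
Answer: -69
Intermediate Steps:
f(G) = 1
u(F) = -7*F
u(10) + f(64) = -7*10 + 1 = -70 + 1 = -69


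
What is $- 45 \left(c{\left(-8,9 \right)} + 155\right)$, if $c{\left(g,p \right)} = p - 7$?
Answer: $-7065$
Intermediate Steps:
$c{\left(g,p \right)} = -7 + p$
$- 45 \left(c{\left(-8,9 \right)} + 155\right) = - 45 \left(\left(-7 + 9\right) + 155\right) = - 45 \left(2 + 155\right) = \left(-45\right) 157 = -7065$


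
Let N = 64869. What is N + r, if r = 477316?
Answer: 542185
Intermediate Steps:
N + r = 64869 + 477316 = 542185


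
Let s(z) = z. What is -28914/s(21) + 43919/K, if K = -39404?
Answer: -380083185/275828 ≈ -1378.0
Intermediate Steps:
-28914/s(21) + 43919/K = -28914/21 + 43919/(-39404) = -28914*1/21 + 43919*(-1/39404) = -9638/7 - 43919/39404 = -380083185/275828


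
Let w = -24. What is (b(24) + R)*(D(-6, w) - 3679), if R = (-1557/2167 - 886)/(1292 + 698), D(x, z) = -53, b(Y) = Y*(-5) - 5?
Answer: 1009436526954/2156165 ≈ 4.6816e+5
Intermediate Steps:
b(Y) = -5 - 5*Y (b(Y) = -5*Y - 5 = -5 - 5*Y)
R = -1921519/4312330 (R = (-1557*1/2167 - 886)/1990 = (-1557/2167 - 886)*(1/1990) = -1921519/2167*1/1990 = -1921519/4312330 ≈ -0.44559)
(b(24) + R)*(D(-6, w) - 3679) = ((-5 - 5*24) - 1921519/4312330)*(-53 - 3679) = ((-5 - 120) - 1921519/4312330)*(-3732) = (-125 - 1921519/4312330)*(-3732) = -540962769/4312330*(-3732) = 1009436526954/2156165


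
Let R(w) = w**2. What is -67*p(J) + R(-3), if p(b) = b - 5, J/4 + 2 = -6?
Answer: 2488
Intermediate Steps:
J = -32 (J = -8 + 4*(-6) = -8 - 24 = -32)
p(b) = -5 + b
-67*p(J) + R(-3) = -67*(-5 - 32) + (-3)**2 = -67*(-37) + 9 = 2479 + 9 = 2488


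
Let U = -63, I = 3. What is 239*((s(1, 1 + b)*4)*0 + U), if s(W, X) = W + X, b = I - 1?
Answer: -15057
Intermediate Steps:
b = 2 (b = 3 - 1 = 2)
239*((s(1, 1 + b)*4)*0 + U) = 239*(((1 + (1 + 2))*4)*0 - 63) = 239*(((1 + 3)*4)*0 - 63) = 239*((4*4)*0 - 63) = 239*(16*0 - 63) = 239*(0 - 63) = 239*(-63) = -15057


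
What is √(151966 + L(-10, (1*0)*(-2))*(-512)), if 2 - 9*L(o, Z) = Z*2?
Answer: √1366670/3 ≈ 389.68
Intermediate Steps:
L(o, Z) = 2/9 - 2*Z/9 (L(o, Z) = 2/9 - Z*2/9 = 2/9 - 2*Z/9)
√(151966 + L(-10, (1*0)*(-2))*(-512)) = √(151966 + (2/9 - 2*1*0*(-2)/9)*(-512)) = √(151966 + (2/9 - 0*(-2))*(-512)) = √(151966 + (2/9 - 2/9*0)*(-512)) = √(151966 + (2/9 + 0)*(-512)) = √(151966 + (2/9)*(-512)) = √(151966 - 1024/9) = √(1366670/9) = √1366670/3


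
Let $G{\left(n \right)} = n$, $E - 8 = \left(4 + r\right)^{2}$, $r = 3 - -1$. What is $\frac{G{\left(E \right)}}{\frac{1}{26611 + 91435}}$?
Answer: $8499312$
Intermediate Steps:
$r = 4$ ($r = 3 + 1 = 4$)
$E = 72$ ($E = 8 + \left(4 + 4\right)^{2} = 8 + 8^{2} = 8 + 64 = 72$)
$\frac{G{\left(E \right)}}{\frac{1}{26611 + 91435}} = \frac{72}{\frac{1}{26611 + 91435}} = \frac{72}{\frac{1}{118046}} = 72 \frac{1}{\frac{1}{118046}} = 72 \cdot 118046 = 8499312$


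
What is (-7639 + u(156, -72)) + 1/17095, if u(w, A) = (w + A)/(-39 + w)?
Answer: -391729292/51285 ≈ -7638.3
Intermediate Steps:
u(w, A) = (A + w)/(-39 + w)
(-7639 + u(156, -72)) + 1/17095 = (-7639 + (-72 + 156)/(-39 + 156)) + 1/17095 = (-7639 + 84/117) + 1/17095 = (-7639 + (1/117)*84) + 1/17095 = (-7639 + 28/39) + 1/17095 = -297893/39 + 1/17095 = -391729292/51285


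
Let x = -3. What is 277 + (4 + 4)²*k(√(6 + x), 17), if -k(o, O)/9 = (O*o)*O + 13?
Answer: -7211 - 166464*√3 ≈ -2.9554e+5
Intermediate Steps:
k(o, O) = -117 - 9*o*O² (k(o, O) = -9*((O*o)*O + 13) = -9*(o*O² + 13) = -9*(13 + o*O²) = -117 - 9*o*O²)
277 + (4 + 4)²*k(√(6 + x), 17) = 277 + (4 + 4)²*(-117 - 9*√(6 - 3)*17²) = 277 + 8²*(-117 - 9*√3*289) = 277 + 64*(-117 - 2601*√3) = 277 + (-7488 - 166464*√3) = -7211 - 166464*√3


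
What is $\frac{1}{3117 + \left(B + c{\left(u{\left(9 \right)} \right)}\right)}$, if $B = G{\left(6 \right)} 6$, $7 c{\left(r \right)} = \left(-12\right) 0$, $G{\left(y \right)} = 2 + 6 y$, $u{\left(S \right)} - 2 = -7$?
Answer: $\frac{1}{3345} \approx 0.00029895$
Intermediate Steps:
$u{\left(S \right)} = -5$ ($u{\left(S \right)} = 2 - 7 = -5$)
$c{\left(r \right)} = 0$ ($c{\left(r \right)} = \frac{\left(-12\right) 0}{7} = \frac{1}{7} \cdot 0 = 0$)
$B = 228$ ($B = \left(2 + 6 \cdot 6\right) 6 = \left(2 + 36\right) 6 = 38 \cdot 6 = 228$)
$\frac{1}{3117 + \left(B + c{\left(u{\left(9 \right)} \right)}\right)} = \frac{1}{3117 + \left(228 + 0\right)} = \frac{1}{3117 + 228} = \frac{1}{3345}$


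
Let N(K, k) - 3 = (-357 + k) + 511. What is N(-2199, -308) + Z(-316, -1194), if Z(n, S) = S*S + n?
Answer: 1425169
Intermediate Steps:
N(K, k) = 157 + k (N(K, k) = 3 + ((-357 + k) + 511) = 3 + (154 + k) = 157 + k)
Z(n, S) = n + S**2 (Z(n, S) = S**2 + n = n + S**2)
N(-2199, -308) + Z(-316, -1194) = (157 - 308) + (-316 + (-1194)**2) = -151 + (-316 + 1425636) = -151 + 1425320 = 1425169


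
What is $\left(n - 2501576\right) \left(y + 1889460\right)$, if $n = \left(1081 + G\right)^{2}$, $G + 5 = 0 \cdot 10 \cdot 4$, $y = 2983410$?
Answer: $-6548162706000$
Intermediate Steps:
$G = -5$ ($G = -5 + 0 \cdot 10 \cdot 4 = -5 + 0 \cdot 4 = -5 + 0 = -5$)
$n = 1157776$ ($n = \left(1081 - 5\right)^{2} = 1076^{2} = 1157776$)
$\left(n - 2501576\right) \left(y + 1889460\right) = \left(1157776 - 2501576\right) \left(2983410 + 1889460\right) = \left(-1343800\right) 4872870 = -6548162706000$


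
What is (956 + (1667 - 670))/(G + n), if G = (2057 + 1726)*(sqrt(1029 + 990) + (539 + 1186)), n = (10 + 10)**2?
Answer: 12745424475/42560760816934 - 7388199*sqrt(2019)/42560760816934 ≈ 0.00029166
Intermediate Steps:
n = 400 (n = 20**2 = 400)
G = 6525675 + 3783*sqrt(2019) (G = 3783*(sqrt(2019) + 1725) = 3783*(1725 + sqrt(2019)) = 6525675 + 3783*sqrt(2019) ≈ 6.6957e+6)
(956 + (1667 - 670))/(G + n) = (956 + (1667 - 670))/((6525675 + 3783*sqrt(2019)) + 400) = (956 + 997)/(6526075 + 3783*sqrt(2019)) = 1953/(6526075 + 3783*sqrt(2019))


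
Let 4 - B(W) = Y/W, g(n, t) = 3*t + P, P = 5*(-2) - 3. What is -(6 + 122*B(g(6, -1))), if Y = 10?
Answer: -2281/4 ≈ -570.25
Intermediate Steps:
P = -13 (P = -10 - 3 = -13)
g(n, t) = -13 + 3*t (g(n, t) = 3*t - 13 = -13 + 3*t)
B(W) = 4 - 10/W
-(6 + 122*B(g(6, -1))) = -(6 + 122*(4 - 10/(-13 + 3*(-1)))) = -(6 + 122*(4 - 10/(-13 - 3))) = -(6 + 122*(4 - 10/(-16))) = -(6 + 122*(4 - 10*(-1/16))) = -(6 + 122*(4 + 5/8)) = -(6 + 122*(37/8)) = -(6 + 2257/4) = -1*2281/4 = -2281/4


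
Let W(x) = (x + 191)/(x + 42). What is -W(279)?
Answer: -470/321 ≈ -1.4642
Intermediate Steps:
W(x) = (191 + x)/(42 + x)
-W(279) = -(191 + 279)/(42 + 279) = -470/321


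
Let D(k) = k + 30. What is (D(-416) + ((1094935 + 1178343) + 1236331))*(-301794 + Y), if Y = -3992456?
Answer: -15069480867750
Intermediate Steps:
D(k) = 30 + k
(D(-416) + ((1094935 + 1178343) + 1236331))*(-301794 + Y) = ((30 - 416) + ((1094935 + 1178343) + 1236331))*(-301794 - 3992456) = (-386 + (2273278 + 1236331))*(-4294250) = (-386 + 3509609)*(-4294250) = 3509223*(-4294250) = -15069480867750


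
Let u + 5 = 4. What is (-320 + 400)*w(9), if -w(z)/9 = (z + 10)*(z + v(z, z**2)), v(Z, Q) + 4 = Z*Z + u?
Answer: -1162800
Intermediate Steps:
u = -1 (u = -5 + 4 = -1)
v(Z, Q) = -5 + Z**2 (v(Z, Q) = -4 + (Z*Z - 1) = -4 + (Z**2 - 1) = -4 + (-1 + Z**2) = -5 + Z**2)
w(z) = -9*(10 + z)*(-5 + z + z**2) (w(z) = -9*(z + 10)*(z + (-5 + z**2)) = -9*(10 + z)*(-5 + z + z**2))
(-320 + 400)*w(9) = (-320 + 400)*(450 - 99*9**2 - 45*9 - 9*9**3) = 80*(450 - 99*81 - 405 - 9*729) = 80*(450 - 8019 - 405 - 6561) = 80*(-14535) = -1162800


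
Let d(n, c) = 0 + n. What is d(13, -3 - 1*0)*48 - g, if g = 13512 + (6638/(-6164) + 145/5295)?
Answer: -42060918701/3263838 ≈ -12887.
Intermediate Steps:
d(n, c) = n
g = 44097553613/3263838 (g = 13512 + (6638*(-1/6164) + 145*(1/5295)) = 13512 + (-3319/3082 + 29/1059) = 13512 - 3425443/3263838 = 44097553613/3263838 ≈ 13511.)
d(13, -3 - 1*0)*48 - g = 13*48 - 1*44097553613/3263838 = 624 - 44097553613/3263838 = -42060918701/3263838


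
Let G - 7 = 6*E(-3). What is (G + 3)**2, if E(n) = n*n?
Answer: 4096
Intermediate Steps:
E(n) = n**2
G = 61 (G = 7 + 6*(-3)**2 = 7 + 6*9 = 7 + 54 = 61)
(G + 3)**2 = (61 + 3)**2 = 64**2 = 4096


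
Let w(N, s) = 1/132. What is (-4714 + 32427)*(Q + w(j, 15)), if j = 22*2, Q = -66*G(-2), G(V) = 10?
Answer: -2414328847/132 ≈ -1.8290e+7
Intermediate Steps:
Q = -660 (Q = -66*10 = -660)
j = 44
w(N, s) = 1/132
(-4714 + 32427)*(Q + w(j, 15)) = (-4714 + 32427)*(-660 + 1/132) = 27713*(-87119/132) = -2414328847/132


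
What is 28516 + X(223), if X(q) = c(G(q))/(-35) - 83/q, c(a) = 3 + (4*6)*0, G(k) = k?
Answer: 222563806/7805 ≈ 28516.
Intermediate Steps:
c(a) = 3 (c(a) = 3 + 24*0 = 3 + 0 = 3)
X(q) = -3/35 - 83/q (X(q) = 3/(-35) - 83/q = 3*(-1/35) - 83/q = -3/35 - 83/q)
28516 + X(223) = 28516 + (-3/35 - 83/223) = 28516 - 3574/7805 = 222563806/7805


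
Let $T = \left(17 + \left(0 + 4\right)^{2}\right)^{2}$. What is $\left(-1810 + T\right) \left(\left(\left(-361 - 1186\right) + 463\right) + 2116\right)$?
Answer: $-744072$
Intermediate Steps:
$T = 1089$ ($T = \left(17 + 4^{2}\right)^{2} = \left(17 + 16\right)^{2} = 33^{2} = 1089$)
$\left(-1810 + T\right) \left(\left(\left(-361 - 1186\right) + 463\right) + 2116\right) = \left(-1810 + 1089\right) \left(\left(\left(-361 - 1186\right) + 463\right) + 2116\right) = - 721 \left(\left(-1547 + 463\right) + 2116\right) = - 721 \left(-1084 + 2116\right) = \left(-721\right) 1032 = -744072$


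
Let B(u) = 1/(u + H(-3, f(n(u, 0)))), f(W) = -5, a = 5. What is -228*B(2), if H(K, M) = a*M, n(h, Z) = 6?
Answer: 228/23 ≈ 9.9130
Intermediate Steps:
H(K, M) = 5*M
B(u) = 1/(-25 + u) (B(u) = 1/(u + 5*(-5)) = 1/(u - 25) = 1/(-25 + u))
-228*B(2) = -228/(-25 + 2) = -228/(-23) = -228*(-1/23) = 228/23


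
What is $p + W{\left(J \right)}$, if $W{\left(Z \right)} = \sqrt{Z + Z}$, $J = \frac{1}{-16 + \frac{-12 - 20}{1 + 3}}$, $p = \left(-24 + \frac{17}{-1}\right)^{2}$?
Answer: $1681 + \frac{i \sqrt{3}}{6} \approx 1681.0 + 0.28868 i$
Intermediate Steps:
$p = 1681$ ($p = \left(-24 + 17 \left(-1\right)\right)^{2} = \left(-24 - 17\right)^{2} = \left(-41\right)^{2} = 1681$)
$J = - \frac{1}{24}$ ($J = \frac{1}{-16 - \frac{32}{4}} = \frac{1}{-16 - 8} = \frac{1}{-24} = - \frac{1}{24} \approx -0.041667$)
$W{\left(Z \right)} = \sqrt{2} \sqrt{Z}$ ($W{\left(Z \right)} = \sqrt{2 Z} = \sqrt{2} \sqrt{Z}$)
$p + W{\left(J \right)} = 1681 + \sqrt{2} \sqrt{- \frac{1}{24}} = 1681 + \sqrt{2} \frac{i \sqrt{6}}{12} = 1681 + \frac{i \sqrt{3}}{6}$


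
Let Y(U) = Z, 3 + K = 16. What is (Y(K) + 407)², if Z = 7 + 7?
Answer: 177241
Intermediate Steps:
Z = 14
K = 13 (K = -3 + 16 = 13)
Y(U) = 14
(Y(K) + 407)² = (14 + 407)² = 421² = 177241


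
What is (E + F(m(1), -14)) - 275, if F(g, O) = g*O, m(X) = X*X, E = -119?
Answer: -408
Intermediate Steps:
m(X) = X²
F(g, O) = O*g
(E + F(m(1), -14)) - 275 = (-119 - 14*1²) - 275 = (-119 - 14*1) - 275 = (-119 - 14) - 275 = -133 - 275 = -408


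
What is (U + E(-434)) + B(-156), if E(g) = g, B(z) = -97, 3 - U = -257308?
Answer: 256780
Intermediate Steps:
U = 257311 (U = 3 - 1*(-257308) = 3 + 257308 = 257311)
(U + E(-434)) + B(-156) = (257311 - 434) - 97 = 256877 - 97 = 256780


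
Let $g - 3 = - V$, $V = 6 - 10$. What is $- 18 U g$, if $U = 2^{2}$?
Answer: $-504$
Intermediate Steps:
$U = 4$
$V = -4$ ($V = 6 - 10 = -4$)
$g = 7$ ($g = 3 - -4 = 3 + 4 = 7$)
$- 18 U g = \left(-18\right) 4 \cdot 7 = \left(-72\right) 7 = -504$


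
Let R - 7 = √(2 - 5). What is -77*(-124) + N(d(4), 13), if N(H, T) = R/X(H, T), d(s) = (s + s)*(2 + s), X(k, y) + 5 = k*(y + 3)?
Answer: 1040733/109 + I*√3/763 ≈ 9548.0 + 0.0022701*I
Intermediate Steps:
X(k, y) = -5 + k*(3 + y) (X(k, y) = -5 + k*(y + 3) = -5 + k*(3 + y))
R = 7 + I*√3 (R = 7 + √(2 - 5) = 7 + √(-3) = 7 + I*√3 ≈ 7.0 + 1.732*I)
d(s) = 2*s*(2 + s) (d(s) = (2*s)*(2 + s) = 2*s*(2 + s))
N(H, T) = (7 + I*√3)/(-5 + 3*H + H*T)
-77*(-124) + N(d(4), 13) = -77*(-124) + (7 + I*√3)/(-5 + 3*(2*4*(2 + 4)) + (2*4*(2 + 4))*13) = 9548 + (7 + I*√3)/(-5 + 3*(2*4*6) + (2*4*6)*13) = 9548 + (7 + I*√3)/(-5 + 3*48 + 48*13) = 9548 + (7 + I*√3)/(-5 + 144 + 624) = 9548 + (7 + I*√3)/763 = 9548 + (1/109 + I*√3/763) = 1040733/109 + I*√3/763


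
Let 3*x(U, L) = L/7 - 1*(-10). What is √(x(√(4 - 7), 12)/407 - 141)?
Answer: I*√10299519615/8547 ≈ 11.874*I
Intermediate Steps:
x(U, L) = 10/3 + L/21 (x(U, L) = (L/7 - 1*(-10))/3 = (L*(⅐) + 10)/3 = (L/7 + 10)/3 = (10 + L/7)/3 = 10/3 + L/21)
√(x(√(4 - 7), 12)/407 - 141) = √((10/3 + (1/21)*12)/407 - 141) = √((10/3 + 4/7)*(1/407) - 141) = √((82/21)*(1/407) - 141) = √(82/8547 - 141) = √(-1205045/8547) = I*√10299519615/8547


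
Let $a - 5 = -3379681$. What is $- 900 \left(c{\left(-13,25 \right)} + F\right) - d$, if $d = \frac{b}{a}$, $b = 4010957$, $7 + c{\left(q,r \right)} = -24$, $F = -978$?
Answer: $\frac{3069087786557}{3379676} \approx 9.081 \cdot 10^{5}$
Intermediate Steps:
$c{\left(q,r \right)} = -31$ ($c{\left(q,r \right)} = -7 - 24 = -31$)
$a = -3379676$ ($a = 5 - 3379681 = -3379676$)
$d = - \frac{4010957}{3379676}$ ($d = \frac{4010957}{-3379676} = 4010957 \left(- \frac{1}{3379676}\right) = - \frac{4010957}{3379676} \approx -1.1868$)
$- 900 \left(c{\left(-13,25 \right)} + F\right) - d = - 900 \left(-31 - 978\right) - - \frac{4010957}{3379676} = \left(-900\right) \left(-1009\right) + \frac{4010957}{3379676} = 908100 + \frac{4010957}{3379676} = \frac{3069087786557}{3379676}$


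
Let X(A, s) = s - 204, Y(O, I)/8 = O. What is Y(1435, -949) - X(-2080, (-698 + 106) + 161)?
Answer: 12115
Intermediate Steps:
Y(O, I) = 8*O
X(A, s) = -204 + s
Y(1435, -949) - X(-2080, (-698 + 106) + 161) = 8*1435 - (-204 + ((-698 + 106) + 161)) = 11480 - (-204 + (-592 + 161)) = 11480 - (-204 - 431) = 11480 - 1*(-635) = 11480 + 635 = 12115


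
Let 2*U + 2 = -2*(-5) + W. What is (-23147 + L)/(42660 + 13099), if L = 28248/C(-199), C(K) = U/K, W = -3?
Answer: -11358439/278795 ≈ -40.741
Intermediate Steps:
U = 5/2 (U = -1 + (-2*(-5) - 3)/2 = -1 + (10 - 3)/2 = -1 + (½)*7 = -1 + 7/2 = 5/2 ≈ 2.5000)
C(K) = 5/(2*K)
L = -11242704/5 (L = 28248/(((5/2)/(-199))) = 28248/(((5/2)*(-1/199))) = 28248/(-5/398) = 28248*(-398/5) = -11242704/5 ≈ -2.2485e+6)
(-23147 + L)/(42660 + 13099) = (-23147 - 11242704/5)/(42660 + 13099) = -11358439/5/55759 = -11358439/5*1/55759 = -11358439/278795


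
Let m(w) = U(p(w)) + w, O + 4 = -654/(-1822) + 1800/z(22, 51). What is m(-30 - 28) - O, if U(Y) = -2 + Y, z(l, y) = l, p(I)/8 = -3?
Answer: -1625177/10021 ≈ -162.18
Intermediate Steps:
p(I) = -24 (p(I) = 8*(-3) = -24)
O = 783413/10021 (O = -4 + (-654/(-1822) + 1800/22) = -4 + (-654*(-1/1822) + 1800*(1/22)) = -4 + (327/911 + 900/11) = -4 + 823497/10021 = 783413/10021 ≈ 78.177)
m(w) = -26 + w (m(w) = (-2 - 24) + w = -26 + w)
m(-30 - 28) - O = (-26 + (-30 - 28)) - 1*783413/10021 = (-26 - 58) - 783413/10021 = -84 - 783413/10021 = -1625177/10021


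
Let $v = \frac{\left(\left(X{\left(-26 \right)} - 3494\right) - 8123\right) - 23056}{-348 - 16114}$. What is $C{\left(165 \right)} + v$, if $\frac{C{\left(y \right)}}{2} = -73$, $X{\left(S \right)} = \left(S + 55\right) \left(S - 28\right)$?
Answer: $- \frac{2367213}{16462} \approx -143.8$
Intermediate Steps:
$X{\left(S \right)} = \left(-28 + S\right) \left(55 + S\right)$ ($X{\left(S \right)} = \left(55 + S\right) \left(-28 + S\right) = \left(-28 + S\right) \left(55 + S\right)$)
$C{\left(y \right)} = -146$ ($C{\left(y \right)} = 2 \left(-73\right) = -146$)
$v = \frac{36239}{16462}$ ($v = \frac{\left(\left(\left(-1540 + \left(-26\right)^{2} + 27 \left(-26\right)\right) - 3494\right) - 8123\right) - 23056}{-348 - 16114} = \frac{\left(\left(\left(-1540 + 676 - 702\right) - 3494\right) - 8123\right) - 23056}{-16462} = \left(\left(\left(-1566 - 3494\right) - 8123\right) - 23056\right) \left(- \frac{1}{16462}\right) = \left(\left(-5060 - 8123\right) - 23056\right) \left(- \frac{1}{16462}\right) = \left(-13183 - 23056\right) \left(- \frac{1}{16462}\right) = \left(-36239\right) \left(- \frac{1}{16462}\right) = \frac{36239}{16462} \approx 2.2014$)
$C{\left(165 \right)} + v = -146 + \frac{36239}{16462} = - \frac{2367213}{16462}$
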